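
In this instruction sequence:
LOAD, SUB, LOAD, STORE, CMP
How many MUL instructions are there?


Scanning instruction sequence for MUL:
  Position 1: LOAD
  Position 2: SUB
  Position 3: LOAD
  Position 4: STORE
  Position 5: CMP
Matches at positions: []
Total MUL count: 0

0


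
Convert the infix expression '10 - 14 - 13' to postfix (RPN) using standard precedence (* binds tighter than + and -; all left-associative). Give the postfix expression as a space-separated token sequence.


Applying the shunting-yard algorithm:
  Operand 10 -> output
  Push '-' onto operator stack -> op-stack: [-]
  Operand 14 -> output
  See '-' (prec 1); top '-' (prec 1) >= it -> pop '-' to output
  Push '-' onto operator stack -> op-stack: [-]
  Operand 13 -> output
  End of input: pop '-' to output
Postfix result: 10 14 - 13 -

10 14 - 13 -


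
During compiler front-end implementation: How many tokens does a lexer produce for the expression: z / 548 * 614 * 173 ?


Scanning 'z / 548 * 614 * 173'
Token 1: 'z' -> identifier
Token 2: '/' -> operator
Token 3: '548' -> integer_literal
Token 4: '*' -> operator
Token 5: '614' -> integer_literal
Token 6: '*' -> operator
Token 7: '173' -> integer_literal
Total tokens: 7

7


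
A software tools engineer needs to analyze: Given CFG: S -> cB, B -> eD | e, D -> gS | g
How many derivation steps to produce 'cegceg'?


Grammar: S -> cB, B -> eD | e, D -> gS | g
Deriving 'cegceg':
Step 1: S -> cB => cB
Step 2: B -> eD => ceD
Step 3: D -> gS => cegS
Step 4: S -> cB => cegcB
Step 5: B -> eD => cegceD
Step 6: D -> g => cegceg
Total derivation steps: 6

6


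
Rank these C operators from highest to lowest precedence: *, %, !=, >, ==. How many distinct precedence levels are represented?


Looking up precedence for each operator:
  * -> precedence 6
  % -> precedence 6
  != -> precedence 3
  > -> precedence 4
  == -> precedence 3
Sorted highest to lowest: *, %, >, !=, ==
Distinct precedence values: [6, 4, 3]
Number of distinct levels: 3

3


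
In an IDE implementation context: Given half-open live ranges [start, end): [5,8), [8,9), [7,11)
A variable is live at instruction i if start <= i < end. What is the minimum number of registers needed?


Live ranges:
  Var0: [5, 8)
  Var1: [8, 9)
  Var2: [7, 11)
Sweep-line events (position, delta, active):
  pos=5 start -> active=1
  pos=7 start -> active=2
  pos=8 end -> active=1
  pos=8 start -> active=2
  pos=9 end -> active=1
  pos=11 end -> active=0
Maximum simultaneous active: 2
Minimum registers needed: 2

2


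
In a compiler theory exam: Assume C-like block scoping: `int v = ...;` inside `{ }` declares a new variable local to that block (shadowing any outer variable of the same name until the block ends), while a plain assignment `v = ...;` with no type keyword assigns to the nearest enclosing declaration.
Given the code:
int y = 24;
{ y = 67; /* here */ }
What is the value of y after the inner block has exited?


Analyzing scoping rules:
Outer scope: declares y = 24
Inner block: 'y = 67;' has no type keyword, so it is an assignment to the outer y (no shadowing)
The assignment changed the outer variable itself, so the new value persists after the block -> 67
Result: 67

67


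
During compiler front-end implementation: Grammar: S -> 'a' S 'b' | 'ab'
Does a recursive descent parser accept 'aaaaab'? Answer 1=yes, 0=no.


Grammar accepts strings of the form a^n b^n (n >= 1)
Word: 'aaaaab'
Counting: 5 a's and 1 b's
Check: 5 == 1? No
Mismatch: a-count != b-count
Rejected

0


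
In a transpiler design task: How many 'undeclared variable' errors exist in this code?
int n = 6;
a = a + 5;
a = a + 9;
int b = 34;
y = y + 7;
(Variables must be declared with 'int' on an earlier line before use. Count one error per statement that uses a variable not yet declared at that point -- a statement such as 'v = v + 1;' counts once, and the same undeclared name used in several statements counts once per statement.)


Scanning code line by line:
  Line 1: declare 'n' -> declared = ['n']
  Line 2: use 'a' -> ERROR (undeclared)
  Line 3: use 'a' -> ERROR (undeclared)
  Line 4: declare 'b' -> declared = ['b', 'n']
  Line 5: use 'y' -> ERROR (undeclared)
Total undeclared variable errors: 3

3


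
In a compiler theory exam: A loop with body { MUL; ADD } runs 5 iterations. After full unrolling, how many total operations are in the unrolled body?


Loop body operations: MUL, ADD (2 ops per iteration)
Unrolling 5 iterations:
  Iteration 1: MUL, ADD (2 ops)
  Iteration 2: MUL, ADD (2 ops)
  Iteration 3: MUL, ADD (2 ops)
  Iteration 4: MUL, ADD (2 ops)
  Iteration 5: MUL, ADD (2 ops)
Total: 5 iterations * 2 ops/iter = 10 operations

10


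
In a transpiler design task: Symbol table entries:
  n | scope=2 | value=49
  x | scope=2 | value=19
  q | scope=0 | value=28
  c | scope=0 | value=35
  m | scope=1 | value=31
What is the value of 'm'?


Searching symbol table for 'm':
  n | scope=2 | value=49
  x | scope=2 | value=19
  q | scope=0 | value=28
  c | scope=0 | value=35
  m | scope=1 | value=31 <- MATCH
Found 'm' at scope 1 with value 31

31


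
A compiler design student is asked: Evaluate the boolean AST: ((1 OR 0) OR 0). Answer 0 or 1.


Step 1: Evaluate inner node
  1 OR 0 = 1
Step 2: Evaluate root node
  1 OR 0 = 1

1


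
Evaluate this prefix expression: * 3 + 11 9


Parsing prefix expression: * 3 + 11 9
Step 1: Innermost operation '+ 11 9'
  11 + 9 = 20
Step 2: Outer operation '* 3 [20]'
  3 * 20 = 60

60


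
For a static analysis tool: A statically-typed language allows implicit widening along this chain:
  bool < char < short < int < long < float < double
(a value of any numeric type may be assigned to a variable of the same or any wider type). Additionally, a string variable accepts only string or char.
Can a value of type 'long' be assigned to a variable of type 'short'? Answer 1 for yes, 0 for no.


Target variable type: short
Source value type: long
Numeric ranks: long=4, short=2
Widening allowed iff rank(source) <= rank(target): 4 <= 2? No
Result: 0

0


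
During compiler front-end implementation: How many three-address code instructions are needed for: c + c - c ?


Expression: c + c - c
Generating three-address code (respecting * over +/- precedence):
  Instruction 1: t1 = c + c
  Instruction 2: t2 = t1 - c
Total instructions: 2

2


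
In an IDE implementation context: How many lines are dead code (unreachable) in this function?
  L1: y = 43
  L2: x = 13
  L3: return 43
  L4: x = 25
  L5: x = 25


Analyzing control flow:
  L1: reachable (before return)
  L2: reachable (before return)
  L3: reachable (return statement)
  L4: DEAD (after return at L3)
  L5: DEAD (after return at L3)
Return at L3, total lines = 5
Dead lines: L4 through L5
Count: 2

2


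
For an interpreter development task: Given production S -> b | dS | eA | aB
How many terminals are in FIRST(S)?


Production: S -> b | dS | eA | aB
Examining each alternative for leading terminals:
  S -> b : first terminal = 'b'
  S -> dS : first terminal = 'd'
  S -> eA : first terminal = 'e'
  S -> aB : first terminal = 'a'
FIRST(S) = {a, b, d, e}
Count: 4

4


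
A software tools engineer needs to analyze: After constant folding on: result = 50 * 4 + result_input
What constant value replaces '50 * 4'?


Identifying constant sub-expression:
  Original: result = 50 * 4 + result_input
  50 and 4 are both compile-time constants
  Evaluating: 50 * 4 = 200
  After folding: result = 200 + result_input

200


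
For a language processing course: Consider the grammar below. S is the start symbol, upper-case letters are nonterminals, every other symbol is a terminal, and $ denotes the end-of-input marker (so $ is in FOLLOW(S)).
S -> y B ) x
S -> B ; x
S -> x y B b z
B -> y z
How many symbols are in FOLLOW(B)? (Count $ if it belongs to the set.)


S is the start symbol and does not occur in any rule body, so FOLLOW(S) = {$}.
Examining every occurrence of B in a rule body:
  S -> y B ) x : B is followed by terminal ')' -> add ')'
  S -> B ; x : B is followed by terminal ';' -> add ';'
  S -> x y B b z : B is followed by terminal 'b' -> add 'b'
  B -> y z : B does not occur in the body -> contributes nothing
FOLLOW(B) = {), ;, b}
Count: 3

3


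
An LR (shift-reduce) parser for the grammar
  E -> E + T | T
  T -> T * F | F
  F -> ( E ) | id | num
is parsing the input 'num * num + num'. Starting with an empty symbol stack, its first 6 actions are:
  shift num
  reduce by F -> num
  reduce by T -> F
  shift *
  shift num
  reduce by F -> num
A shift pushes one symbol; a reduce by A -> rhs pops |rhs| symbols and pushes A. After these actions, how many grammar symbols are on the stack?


Tracking the symbol stack through each action:
  Action 1: shift 'num' : push -> stack = [num] (size 1)
  Action 2: reduce by F -> num : pop 1, push F -> stack = [F] (size 1)
  Action 3: reduce by T -> F : pop 1, push T -> stack = [T] (size 1)
  Action 4: shift '*' : push -> stack = [T, *] (size 2)
  Action 5: shift 'num' : push -> stack = [T, *, num] (size 3)
  Action 6: reduce by F -> num : pop 1, push F -> stack = [T, *, F] (size 3)
Final stack size: 3

3


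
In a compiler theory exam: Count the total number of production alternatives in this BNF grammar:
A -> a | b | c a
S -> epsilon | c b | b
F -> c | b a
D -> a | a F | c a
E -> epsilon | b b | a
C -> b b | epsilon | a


Counting alternatives per rule:
  A: 3 alternative(s)
  S: 3 alternative(s)
  F: 2 alternative(s)
  D: 3 alternative(s)
  E: 3 alternative(s)
  C: 3 alternative(s)
Sum: 3 + 3 + 2 + 3 + 3 + 3 = 17

17


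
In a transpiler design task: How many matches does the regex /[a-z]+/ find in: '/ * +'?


Pattern: /[a-z]+/ (identifiers)
Input: '/ * +'
Scanning for matches:
Total matches: 0

0


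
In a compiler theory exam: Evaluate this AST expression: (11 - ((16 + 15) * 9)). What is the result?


Expression: (11 - ((16 + 15) * 9))
Evaluating step by step:
  16 + 15 = 31
  31 * 9 = 279
  11 - 279 = -268
Result: -268

-268


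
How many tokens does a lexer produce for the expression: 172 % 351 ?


Scanning '172 % 351'
Token 1: '172' -> integer_literal
Token 2: '%' -> operator
Token 3: '351' -> integer_literal
Total tokens: 3

3


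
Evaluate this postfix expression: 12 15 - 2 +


Processing tokens left to right:
Push 12, Push 15
Pop 12 and 15, compute 12 - 15 = -3, push -3
Push 2
Pop -3 and 2, compute -3 + 2 = -1, push -1
Stack result: -1

-1


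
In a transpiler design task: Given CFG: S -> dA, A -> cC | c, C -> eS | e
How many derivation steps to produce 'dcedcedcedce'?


Grammar: S -> dA, A -> cC | c, C -> eS | e
Deriving 'dcedcedcedce':
Step 1: S -> dA => dA
Step 2: A -> cC => dcC
Step 3: C -> eS => dceS
Step 4: S -> dA => dcedA
Step 5: A -> cC => dcedcC
Step 6: C -> eS => dcedceS
Step 7: S -> dA => dcedcedA
Step 8: A -> cC => dcedcedcC
Step 9: C -> eS => dcedcedceS
Step 10: S -> dA => dcedcedcedA
Step 11: A -> cC => dcedcedcedcC
Step 12: C -> e => dcedcedcedce
Total derivation steps: 12

12


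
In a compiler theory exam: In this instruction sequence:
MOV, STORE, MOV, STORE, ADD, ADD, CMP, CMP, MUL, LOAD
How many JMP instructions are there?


Scanning instruction sequence for JMP:
  Position 1: MOV
  Position 2: STORE
  Position 3: MOV
  Position 4: STORE
  Position 5: ADD
  Position 6: ADD
  Position 7: CMP
  Position 8: CMP
  Position 9: MUL
  Position 10: LOAD
Matches at positions: []
Total JMP count: 0

0


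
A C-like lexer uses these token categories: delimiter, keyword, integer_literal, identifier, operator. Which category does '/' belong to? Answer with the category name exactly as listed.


Token: '/'
Checking categories:
  identifier: no
  integer_literal: no
  operator: YES
  keyword: no
  delimiter: no
Category: operator

operator


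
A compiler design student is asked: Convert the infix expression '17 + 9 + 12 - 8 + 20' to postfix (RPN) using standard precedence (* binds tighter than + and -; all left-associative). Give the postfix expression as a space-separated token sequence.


Applying the shunting-yard algorithm:
  Operand 17 -> output
  Push '+' onto operator stack -> op-stack: [+]
  Operand 9 -> output
  See '+' (prec 1); top '+' (prec 1) >= it -> pop '+' to output
  Push '+' onto operator stack -> op-stack: [+]
  Operand 12 -> output
  See '-' (prec 1); top '+' (prec 1) >= it -> pop '+' to output
  Push '-' onto operator stack -> op-stack: [-]
  Operand 8 -> output
  See '+' (prec 1); top '-' (prec 1) >= it -> pop '-' to output
  Push '+' onto operator stack -> op-stack: [+]
  Operand 20 -> output
  End of input: pop '+' to output
Postfix result: 17 9 + 12 + 8 - 20 +

17 9 + 12 + 8 - 20 +


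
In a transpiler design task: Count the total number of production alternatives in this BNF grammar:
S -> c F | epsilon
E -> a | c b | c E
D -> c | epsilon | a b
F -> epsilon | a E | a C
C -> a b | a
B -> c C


Counting alternatives per rule:
  S: 2 alternative(s)
  E: 3 alternative(s)
  D: 3 alternative(s)
  F: 3 alternative(s)
  C: 2 alternative(s)
  B: 1 alternative(s)
Sum: 2 + 3 + 3 + 3 + 2 + 1 = 14

14


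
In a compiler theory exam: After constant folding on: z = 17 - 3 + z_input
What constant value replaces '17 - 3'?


Identifying constant sub-expression:
  Original: z = 17 - 3 + z_input
  17 and 3 are both compile-time constants
  Evaluating: 17 - 3 = 14
  After folding: z = 14 + z_input

14


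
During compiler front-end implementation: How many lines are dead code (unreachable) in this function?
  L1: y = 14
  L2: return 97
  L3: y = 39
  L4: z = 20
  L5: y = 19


Analyzing control flow:
  L1: reachable (before return)
  L2: reachable (return statement)
  L3: DEAD (after return at L2)
  L4: DEAD (after return at L2)
  L5: DEAD (after return at L2)
Return at L2, total lines = 5
Dead lines: L3 through L5
Count: 3

3


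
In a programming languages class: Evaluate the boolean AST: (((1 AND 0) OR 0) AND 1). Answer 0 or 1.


Step 1: Evaluate inner node
  1 AND 0 = 0
Step 2: Evaluate next node
  0 OR 0 = 0
Step 3: Evaluate root node
  0 AND 1 = 0

0


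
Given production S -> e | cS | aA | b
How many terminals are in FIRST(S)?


Production: S -> e | cS | aA | b
Examining each alternative for leading terminals:
  S -> e : first terminal = 'e'
  S -> cS : first terminal = 'c'
  S -> aA : first terminal = 'a'
  S -> b : first terminal = 'b'
FIRST(S) = {a, b, c, e}
Count: 4

4


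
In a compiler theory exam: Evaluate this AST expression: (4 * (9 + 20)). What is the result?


Expression: (4 * (9 + 20))
Evaluating step by step:
  9 + 20 = 29
  4 * 29 = 116
Result: 116

116


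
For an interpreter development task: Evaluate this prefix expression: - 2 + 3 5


Parsing prefix expression: - 2 + 3 5
Step 1: Innermost operation '+ 3 5'
  3 + 5 = 8
Step 2: Outer operation '- 2 [8]'
  2 - 8 = -6

-6


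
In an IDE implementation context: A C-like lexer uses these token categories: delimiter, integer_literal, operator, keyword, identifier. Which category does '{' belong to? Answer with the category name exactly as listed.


Token: '{'
Checking categories:
  identifier: no
  integer_literal: no
  operator: no
  keyword: no
  delimiter: YES
Category: delimiter

delimiter


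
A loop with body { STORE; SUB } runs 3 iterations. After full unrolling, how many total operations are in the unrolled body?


Loop body operations: STORE, SUB (2 ops per iteration)
Unrolling 3 iterations:
  Iteration 1: STORE, SUB (2 ops)
  Iteration 2: STORE, SUB (2 ops)
  Iteration 3: STORE, SUB (2 ops)
Total: 3 iterations * 2 ops/iter = 6 operations

6


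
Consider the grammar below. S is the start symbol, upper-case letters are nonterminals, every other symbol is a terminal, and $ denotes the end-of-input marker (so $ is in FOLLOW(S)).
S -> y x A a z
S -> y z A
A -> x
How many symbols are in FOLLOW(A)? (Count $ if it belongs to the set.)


S is the start symbol and does not occur in any rule body, so FOLLOW(S) = {$}.
Examining every occurrence of A in a rule body:
  S -> y x A a z : A is followed by terminal 'a' -> add 'a'
  S -> y z A : A is at the right end -> add FOLLOW(S) = {$}
  A -> x : A does not occur in the body -> contributes nothing
FOLLOW(A) = {a, $}
Count: 2

2


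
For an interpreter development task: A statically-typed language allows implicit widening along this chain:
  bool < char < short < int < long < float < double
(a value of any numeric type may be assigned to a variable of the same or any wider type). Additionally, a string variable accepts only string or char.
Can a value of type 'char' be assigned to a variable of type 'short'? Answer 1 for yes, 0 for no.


Target variable type: short
Source value type: char
Numeric ranks: char=1, short=2
Widening allowed iff rank(source) <= rank(target): 1 <= 2? Yes
Result: 1

1


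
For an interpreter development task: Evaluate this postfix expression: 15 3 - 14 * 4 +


Processing tokens left to right:
Push 15, Push 3
Pop 15 and 3, compute 15 - 3 = 12, push 12
Push 14
Pop 12 and 14, compute 12 * 14 = 168, push 168
Push 4
Pop 168 and 4, compute 168 + 4 = 172, push 172
Stack result: 172

172


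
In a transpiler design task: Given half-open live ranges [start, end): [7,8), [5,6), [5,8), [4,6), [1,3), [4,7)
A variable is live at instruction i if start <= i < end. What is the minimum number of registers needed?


Live ranges:
  Var0: [7, 8)
  Var1: [5, 6)
  Var2: [5, 8)
  Var3: [4, 6)
  Var4: [1, 3)
  Var5: [4, 7)
Sweep-line events (position, delta, active):
  pos=1 start -> active=1
  pos=3 end -> active=0
  pos=4 start -> active=1
  pos=4 start -> active=2
  pos=5 start -> active=3
  pos=5 start -> active=4
  pos=6 end -> active=3
  pos=6 end -> active=2
  pos=7 end -> active=1
  pos=7 start -> active=2
  pos=8 end -> active=1
  pos=8 end -> active=0
Maximum simultaneous active: 4
Minimum registers needed: 4

4


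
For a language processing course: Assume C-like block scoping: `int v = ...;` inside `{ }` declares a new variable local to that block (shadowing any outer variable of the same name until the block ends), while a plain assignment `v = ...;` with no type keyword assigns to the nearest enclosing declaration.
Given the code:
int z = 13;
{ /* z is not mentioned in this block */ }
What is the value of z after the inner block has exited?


Analyzing scoping rules:
Outer scope: declares z = 13
Inner block: z is neither redeclared nor assigned -> unchanged
After the block -> 13
Result: 13

13


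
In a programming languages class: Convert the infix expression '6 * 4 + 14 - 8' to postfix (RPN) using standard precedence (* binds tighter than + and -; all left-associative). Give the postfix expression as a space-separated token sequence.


Applying the shunting-yard algorithm:
  Operand 6 -> output
  Push '*' onto operator stack -> op-stack: [*]
  Operand 4 -> output
  See '+' (prec 1); top '*' (prec 2) >= it -> pop '*' to output
  Push '+' onto operator stack -> op-stack: [+]
  Operand 14 -> output
  See '-' (prec 1); top '+' (prec 1) >= it -> pop '+' to output
  Push '-' onto operator stack -> op-stack: [-]
  Operand 8 -> output
  End of input: pop '-' to output
Postfix result: 6 4 * 14 + 8 -

6 4 * 14 + 8 -


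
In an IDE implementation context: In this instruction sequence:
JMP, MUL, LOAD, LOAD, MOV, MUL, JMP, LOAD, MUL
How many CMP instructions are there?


Scanning instruction sequence for CMP:
  Position 1: JMP
  Position 2: MUL
  Position 3: LOAD
  Position 4: LOAD
  Position 5: MOV
  Position 6: MUL
  Position 7: JMP
  Position 8: LOAD
  Position 9: MUL
Matches at positions: []
Total CMP count: 0

0


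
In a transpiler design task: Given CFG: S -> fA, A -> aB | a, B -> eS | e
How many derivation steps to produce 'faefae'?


Grammar: S -> fA, A -> aB | a, B -> eS | e
Deriving 'faefae':
Step 1: S -> fA => fA
Step 2: A -> aB => faB
Step 3: B -> eS => faeS
Step 4: S -> fA => faefA
Step 5: A -> aB => faefaB
Step 6: B -> e => faefae
Total derivation steps: 6

6


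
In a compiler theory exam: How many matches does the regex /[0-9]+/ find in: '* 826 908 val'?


Pattern: /[0-9]+/ (int literals)
Input: '* 826 908 val'
Scanning for matches:
  Match 1: '826'
  Match 2: '908'
Total matches: 2

2


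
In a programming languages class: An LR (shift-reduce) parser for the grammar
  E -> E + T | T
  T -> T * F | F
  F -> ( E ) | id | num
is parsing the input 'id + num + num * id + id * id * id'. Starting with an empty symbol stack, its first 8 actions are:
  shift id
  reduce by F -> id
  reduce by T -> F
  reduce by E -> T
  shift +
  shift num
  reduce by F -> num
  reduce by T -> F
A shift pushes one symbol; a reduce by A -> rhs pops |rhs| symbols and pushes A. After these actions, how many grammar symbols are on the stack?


Tracking the symbol stack through each action:
  Action 1: shift 'id' : push -> stack = [id] (size 1)
  Action 2: reduce by F -> id : pop 1, push F -> stack = [F] (size 1)
  Action 3: reduce by T -> F : pop 1, push T -> stack = [T] (size 1)
  Action 4: reduce by E -> T : pop 1, push E -> stack = [E] (size 1)
  Action 5: shift '+' : push -> stack = [E, +] (size 2)
  Action 6: shift 'num' : push -> stack = [E, +, num] (size 3)
  Action 7: reduce by F -> num : pop 1, push F -> stack = [E, +, F] (size 3)
  Action 8: reduce by T -> F : pop 1, push T -> stack = [E, +, T] (size 3)
Final stack size: 3

3


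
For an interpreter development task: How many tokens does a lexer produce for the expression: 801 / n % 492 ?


Scanning '801 / n % 492'
Token 1: '801' -> integer_literal
Token 2: '/' -> operator
Token 3: 'n' -> identifier
Token 4: '%' -> operator
Token 5: '492' -> integer_literal
Total tokens: 5

5


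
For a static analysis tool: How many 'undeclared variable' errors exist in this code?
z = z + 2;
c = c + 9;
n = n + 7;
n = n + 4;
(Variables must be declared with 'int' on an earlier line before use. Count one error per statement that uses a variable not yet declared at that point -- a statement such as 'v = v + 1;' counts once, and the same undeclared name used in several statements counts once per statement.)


Scanning code line by line:
  Line 1: use 'z' -> ERROR (undeclared)
  Line 2: use 'c' -> ERROR (undeclared)
  Line 3: use 'n' -> ERROR (undeclared)
  Line 4: use 'n' -> ERROR (undeclared)
Total undeclared variable errors: 4

4


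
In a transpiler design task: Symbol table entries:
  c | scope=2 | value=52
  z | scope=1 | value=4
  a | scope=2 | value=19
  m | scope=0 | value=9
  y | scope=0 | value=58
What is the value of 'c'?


Searching symbol table for 'c':
  c | scope=2 | value=52 <- MATCH
  z | scope=1 | value=4
  a | scope=2 | value=19
  m | scope=0 | value=9
  y | scope=0 | value=58
Found 'c' at scope 2 with value 52

52


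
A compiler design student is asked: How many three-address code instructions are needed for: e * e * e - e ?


Expression: e * e * e - e
Generating three-address code (respecting * over +/- precedence):
  Instruction 1: t1 = e * e
  Instruction 2: t2 = t1 * e
  Instruction 3: t3 = t2 - e
Total instructions: 3

3


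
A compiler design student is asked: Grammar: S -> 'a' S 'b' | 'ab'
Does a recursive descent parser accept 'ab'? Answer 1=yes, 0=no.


Grammar accepts strings of the form a^n b^n (n >= 1)
Word: 'ab'
Counting: 1 a's and 1 b's
Check: 1 == 1? Yes
Derivation (S -> aSb applied 0 time(s), then S -> ab): S => ab
Accepted

1


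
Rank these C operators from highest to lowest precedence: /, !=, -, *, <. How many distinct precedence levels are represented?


Looking up precedence for each operator:
  / -> precedence 6
  != -> precedence 3
  - -> precedence 5
  * -> precedence 6
  < -> precedence 4
Sorted highest to lowest: /, *, -, <, !=
Distinct precedence values: [6, 5, 4, 3]
Number of distinct levels: 4

4


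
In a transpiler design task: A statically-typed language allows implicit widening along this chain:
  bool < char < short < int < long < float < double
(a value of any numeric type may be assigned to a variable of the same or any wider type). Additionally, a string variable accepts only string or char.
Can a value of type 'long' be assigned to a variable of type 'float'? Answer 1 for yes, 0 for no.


Target variable type: float
Source value type: long
Numeric ranks: long=4, float=5
Widening allowed iff rank(source) <= rank(target): 4 <= 5? Yes
Result: 1

1


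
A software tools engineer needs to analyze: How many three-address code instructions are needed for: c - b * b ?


Expression: c - b * b
Generating three-address code (respecting * over +/- precedence):
  Instruction 1: t1 = b * b
  Instruction 2: t2 = c - t1
Total instructions: 2

2


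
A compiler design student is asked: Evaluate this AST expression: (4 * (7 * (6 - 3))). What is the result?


Expression: (4 * (7 * (6 - 3)))
Evaluating step by step:
  6 - 3 = 3
  7 * 3 = 21
  4 * 21 = 84
Result: 84

84


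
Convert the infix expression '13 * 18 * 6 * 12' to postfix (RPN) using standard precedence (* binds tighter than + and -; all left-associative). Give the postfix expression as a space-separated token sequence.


Applying the shunting-yard algorithm:
  Operand 13 -> output
  Push '*' onto operator stack -> op-stack: [*]
  Operand 18 -> output
  See '*' (prec 2); top '*' (prec 2) >= it -> pop '*' to output
  Push '*' onto operator stack -> op-stack: [*]
  Operand 6 -> output
  See '*' (prec 2); top '*' (prec 2) >= it -> pop '*' to output
  Push '*' onto operator stack -> op-stack: [*]
  Operand 12 -> output
  End of input: pop '*' to output
Postfix result: 13 18 * 6 * 12 *

13 18 * 6 * 12 *


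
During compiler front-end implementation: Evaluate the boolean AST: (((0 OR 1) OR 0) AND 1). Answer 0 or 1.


Step 1: Evaluate inner node
  0 OR 1 = 1
Step 2: Evaluate next node
  1 OR 0 = 1
Step 3: Evaluate root node
  1 AND 1 = 1

1


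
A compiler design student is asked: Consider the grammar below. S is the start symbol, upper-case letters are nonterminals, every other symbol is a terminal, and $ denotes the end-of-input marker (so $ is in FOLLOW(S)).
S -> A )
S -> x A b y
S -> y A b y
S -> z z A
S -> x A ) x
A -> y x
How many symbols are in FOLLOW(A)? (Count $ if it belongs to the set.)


S is the start symbol and does not occur in any rule body, so FOLLOW(S) = {$}.
Examining every occurrence of A in a rule body:
  S -> A ) : A is followed by terminal ')' -> add ')'
  S -> x A b y : A is followed by terminal 'b' -> add 'b'
  S -> y A b y : A is followed by terminal 'b' -> add 'b' (already in the set)
  S -> z z A : A is at the right end -> add FOLLOW(S) = {$}
  S -> x A ) x : A is followed by terminal ')' -> add ')' (already in the set)
  A -> y x : A does not occur in the body -> contributes nothing
FOLLOW(A) = {), b, $}
Count: 3

3


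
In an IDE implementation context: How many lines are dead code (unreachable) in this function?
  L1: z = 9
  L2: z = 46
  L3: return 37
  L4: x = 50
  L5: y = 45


Analyzing control flow:
  L1: reachable (before return)
  L2: reachable (before return)
  L3: reachable (return statement)
  L4: DEAD (after return at L3)
  L5: DEAD (after return at L3)
Return at L3, total lines = 5
Dead lines: L4 through L5
Count: 2

2


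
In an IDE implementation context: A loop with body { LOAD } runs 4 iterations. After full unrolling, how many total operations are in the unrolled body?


Loop body operations: LOAD (1 op per iteration)
Unrolling 4 iterations:
  Iteration 1: LOAD (1 ops)
  Iteration 2: LOAD (1 ops)
  Iteration 3: LOAD (1 ops)
  Iteration 4: LOAD (1 ops)
Total: 4 iterations * 1 ops/iter = 4 operations

4


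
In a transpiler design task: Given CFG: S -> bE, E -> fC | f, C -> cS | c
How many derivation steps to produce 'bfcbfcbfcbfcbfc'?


Grammar: S -> bE, E -> fC | f, C -> cS | c
Deriving 'bfcbfcbfcbfcbfc':
Step 1: S -> bE => bE
Step 2: E -> fC => bfC
Step 3: C -> cS => bfcS
Step 4: S -> bE => bfcbE
Step 5: E -> fC => bfcbfC
Step 6: C -> cS => bfcbfcS
Step 7: S -> bE => bfcbfcbE
Step 8: E -> fC => bfcbfcbfC
Step 9: C -> cS => bfcbfcbfcS
Step 10: S -> bE => bfcbfcbfcbE
Step 11: E -> fC => bfcbfcbfcbfC
Step 12: C -> cS => bfcbfcbfcbfcS
Step 13: S -> bE => bfcbfcbfcbfcbE
Step 14: E -> fC => bfcbfcbfcbfcbfC
Step 15: C -> c => bfcbfcbfcbfcbfc
Total derivation steps: 15

15


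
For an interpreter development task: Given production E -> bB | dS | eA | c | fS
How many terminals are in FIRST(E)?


Production: E -> bB | dS | eA | c | fS
Examining each alternative for leading terminals:
  E -> bB : first terminal = 'b'
  E -> dS : first terminal = 'd'
  E -> eA : first terminal = 'e'
  E -> c : first terminal = 'c'
  E -> fS : first terminal = 'f'
FIRST(E) = {b, c, d, e, f}
Count: 5

5


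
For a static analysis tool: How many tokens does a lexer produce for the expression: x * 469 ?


Scanning 'x * 469'
Token 1: 'x' -> identifier
Token 2: '*' -> operator
Token 3: '469' -> integer_literal
Total tokens: 3

3


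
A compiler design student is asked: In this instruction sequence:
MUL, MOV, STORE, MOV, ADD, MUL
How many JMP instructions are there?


Scanning instruction sequence for JMP:
  Position 1: MUL
  Position 2: MOV
  Position 3: STORE
  Position 4: MOV
  Position 5: ADD
  Position 6: MUL
Matches at positions: []
Total JMP count: 0

0


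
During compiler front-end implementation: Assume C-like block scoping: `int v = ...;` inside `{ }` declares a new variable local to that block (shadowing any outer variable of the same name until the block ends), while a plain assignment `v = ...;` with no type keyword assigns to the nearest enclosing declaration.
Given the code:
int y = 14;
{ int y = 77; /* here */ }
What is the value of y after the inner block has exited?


Analyzing scoping rules:
Outer scope: declares y = 14
Inner block: 'int y = 77;' declares a NEW y that shadows the outer one
When the block exits the inner y goes out of scope; the outer y was never modified -> 14
Result: 14

14


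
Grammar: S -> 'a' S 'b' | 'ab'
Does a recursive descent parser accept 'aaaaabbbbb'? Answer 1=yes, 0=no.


Grammar accepts strings of the form a^n b^n (n >= 1)
Word: 'aaaaabbbbb'
Counting: 5 a's and 5 b's
Check: 5 == 5? Yes
Derivation (S -> aSb applied 4 time(s), then S -> ab): S => aSb => aaSbb => aaaSbbb => aaaaSbbbb => aaaaabbbbb
Accepted

1


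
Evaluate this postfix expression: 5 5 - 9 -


Processing tokens left to right:
Push 5, Push 5
Pop 5 and 5, compute 5 - 5 = 0, push 0
Push 9
Pop 0 and 9, compute 0 - 9 = -9, push -9
Stack result: -9

-9


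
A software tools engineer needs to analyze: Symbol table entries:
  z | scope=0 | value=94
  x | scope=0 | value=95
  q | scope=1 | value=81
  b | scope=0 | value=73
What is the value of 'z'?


Searching symbol table for 'z':
  z | scope=0 | value=94 <- MATCH
  x | scope=0 | value=95
  q | scope=1 | value=81
  b | scope=0 | value=73
Found 'z' at scope 0 with value 94

94


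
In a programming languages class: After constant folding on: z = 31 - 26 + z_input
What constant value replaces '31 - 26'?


Identifying constant sub-expression:
  Original: z = 31 - 26 + z_input
  31 and 26 are both compile-time constants
  Evaluating: 31 - 26 = 5
  After folding: z = 5 + z_input

5


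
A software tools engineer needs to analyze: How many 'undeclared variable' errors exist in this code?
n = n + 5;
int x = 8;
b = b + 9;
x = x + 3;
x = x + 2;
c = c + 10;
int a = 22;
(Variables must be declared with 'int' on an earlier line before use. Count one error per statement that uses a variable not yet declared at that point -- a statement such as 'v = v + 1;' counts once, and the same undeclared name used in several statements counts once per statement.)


Scanning code line by line:
  Line 1: use 'n' -> ERROR (undeclared)
  Line 2: declare 'x' -> declared = ['x']
  Line 3: use 'b' -> ERROR (undeclared)
  Line 4: use 'x' -> OK (declared)
  Line 5: use 'x' -> OK (declared)
  Line 6: use 'c' -> ERROR (undeclared)
  Line 7: declare 'a' -> declared = ['a', 'x']
Total undeclared variable errors: 3

3


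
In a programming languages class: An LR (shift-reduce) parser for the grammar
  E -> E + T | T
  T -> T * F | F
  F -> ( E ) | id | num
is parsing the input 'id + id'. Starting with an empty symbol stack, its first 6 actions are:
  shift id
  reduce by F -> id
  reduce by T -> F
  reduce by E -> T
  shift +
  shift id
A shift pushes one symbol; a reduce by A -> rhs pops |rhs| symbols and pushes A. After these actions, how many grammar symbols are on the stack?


Tracking the symbol stack through each action:
  Action 1: shift 'id' : push -> stack = [id] (size 1)
  Action 2: reduce by F -> id : pop 1, push F -> stack = [F] (size 1)
  Action 3: reduce by T -> F : pop 1, push T -> stack = [T] (size 1)
  Action 4: reduce by E -> T : pop 1, push E -> stack = [E] (size 1)
  Action 5: shift '+' : push -> stack = [E, +] (size 2)
  Action 6: shift 'id' : push -> stack = [E, +, id] (size 3)
Final stack size: 3

3


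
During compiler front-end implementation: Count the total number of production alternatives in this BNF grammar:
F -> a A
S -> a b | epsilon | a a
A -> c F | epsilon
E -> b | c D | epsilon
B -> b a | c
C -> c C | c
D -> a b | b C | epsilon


Counting alternatives per rule:
  F: 1 alternative(s)
  S: 3 alternative(s)
  A: 2 alternative(s)
  E: 3 alternative(s)
  B: 2 alternative(s)
  C: 2 alternative(s)
  D: 3 alternative(s)
Sum: 1 + 3 + 2 + 3 + 2 + 2 + 3 = 16

16


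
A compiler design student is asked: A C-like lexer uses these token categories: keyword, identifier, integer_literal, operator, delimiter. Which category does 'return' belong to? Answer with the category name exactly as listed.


Token: 'return'
Checking categories:
  identifier: no
  integer_literal: no
  operator: no
  keyword: YES
  delimiter: no
Category: keyword

keyword


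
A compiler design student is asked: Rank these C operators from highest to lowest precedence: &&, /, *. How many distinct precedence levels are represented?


Looking up precedence for each operator:
  && -> precedence 2
  / -> precedence 6
  * -> precedence 6
Sorted highest to lowest: /, *, &&
Distinct precedence values: [6, 2]
Number of distinct levels: 2

2


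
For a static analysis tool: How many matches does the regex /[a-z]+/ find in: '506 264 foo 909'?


Pattern: /[a-z]+/ (identifiers)
Input: '506 264 foo 909'
Scanning for matches:
  Match 1: 'foo'
Total matches: 1

1


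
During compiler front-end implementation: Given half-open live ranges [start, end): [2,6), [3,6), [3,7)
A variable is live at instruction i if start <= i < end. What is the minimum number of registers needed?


Live ranges:
  Var0: [2, 6)
  Var1: [3, 6)
  Var2: [3, 7)
Sweep-line events (position, delta, active):
  pos=2 start -> active=1
  pos=3 start -> active=2
  pos=3 start -> active=3
  pos=6 end -> active=2
  pos=6 end -> active=1
  pos=7 end -> active=0
Maximum simultaneous active: 3
Minimum registers needed: 3

3


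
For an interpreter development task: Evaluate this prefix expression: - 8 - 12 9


Parsing prefix expression: - 8 - 12 9
Step 1: Innermost operation '- 12 9'
  12 - 9 = 3
Step 2: Outer operation '- 8 [3]'
  8 - 3 = 5

5


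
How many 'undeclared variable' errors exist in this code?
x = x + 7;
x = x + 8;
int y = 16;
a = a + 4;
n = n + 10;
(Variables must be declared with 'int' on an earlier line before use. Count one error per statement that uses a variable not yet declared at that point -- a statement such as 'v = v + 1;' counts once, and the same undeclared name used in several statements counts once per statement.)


Scanning code line by line:
  Line 1: use 'x' -> ERROR (undeclared)
  Line 2: use 'x' -> ERROR (undeclared)
  Line 3: declare 'y' -> declared = ['y']
  Line 4: use 'a' -> ERROR (undeclared)
  Line 5: use 'n' -> ERROR (undeclared)
Total undeclared variable errors: 4

4


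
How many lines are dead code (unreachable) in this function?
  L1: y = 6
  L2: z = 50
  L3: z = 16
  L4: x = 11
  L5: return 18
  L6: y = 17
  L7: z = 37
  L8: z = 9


Analyzing control flow:
  L1: reachable (before return)
  L2: reachable (before return)
  L3: reachable (before return)
  L4: reachable (before return)
  L5: reachable (return statement)
  L6: DEAD (after return at L5)
  L7: DEAD (after return at L5)
  L8: DEAD (after return at L5)
Return at L5, total lines = 8
Dead lines: L6 through L8
Count: 3

3


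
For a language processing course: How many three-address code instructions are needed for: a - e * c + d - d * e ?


Expression: a - e * c + d - d * e
Generating three-address code (respecting * over +/- precedence):
  Instruction 1: t1 = e * c
  Instruction 2: t2 = d * e
  Instruction 3: t3 = a - t1
  Instruction 4: t4 = t3 + d
  Instruction 5: t5 = t4 - t2
Total instructions: 5

5


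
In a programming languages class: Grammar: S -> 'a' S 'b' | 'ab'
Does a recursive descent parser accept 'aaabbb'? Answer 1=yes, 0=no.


Grammar accepts strings of the form a^n b^n (n >= 1)
Word: 'aaabbb'
Counting: 3 a's and 3 b's
Check: 3 == 3? Yes
Derivation (S -> aSb applied 2 time(s), then S -> ab): S => aSb => aaSbb => aaabbb
Accepted

1


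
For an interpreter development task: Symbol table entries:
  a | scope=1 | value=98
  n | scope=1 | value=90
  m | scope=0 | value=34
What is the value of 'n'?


Searching symbol table for 'n':
  a | scope=1 | value=98
  n | scope=1 | value=90 <- MATCH
  m | scope=0 | value=34
Found 'n' at scope 1 with value 90

90


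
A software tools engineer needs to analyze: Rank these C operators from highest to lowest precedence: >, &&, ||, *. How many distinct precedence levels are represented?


Looking up precedence for each operator:
  > -> precedence 4
  && -> precedence 2
  || -> precedence 1
  * -> precedence 6
Sorted highest to lowest: *, >, &&, ||
Distinct precedence values: [6, 4, 2, 1]
Number of distinct levels: 4

4


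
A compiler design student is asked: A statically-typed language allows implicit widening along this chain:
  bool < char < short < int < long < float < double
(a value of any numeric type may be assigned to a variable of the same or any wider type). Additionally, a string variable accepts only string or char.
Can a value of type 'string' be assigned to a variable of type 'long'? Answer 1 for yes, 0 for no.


Target variable type: long
Source value type: string
Rule: string cannot widen to any numeric type
Result: 0

0


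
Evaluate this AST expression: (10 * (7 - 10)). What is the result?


Expression: (10 * (7 - 10))
Evaluating step by step:
  7 - 10 = -3
  10 * -3 = -30
Result: -30

-30


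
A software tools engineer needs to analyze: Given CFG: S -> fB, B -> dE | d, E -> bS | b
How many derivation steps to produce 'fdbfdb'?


Grammar: S -> fB, B -> dE | d, E -> bS | b
Deriving 'fdbfdb':
Step 1: S -> fB => fB
Step 2: B -> dE => fdE
Step 3: E -> bS => fdbS
Step 4: S -> fB => fdbfB
Step 5: B -> dE => fdbfdE
Step 6: E -> b => fdbfdb
Total derivation steps: 6

6


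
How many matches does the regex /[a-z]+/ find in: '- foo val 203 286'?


Pattern: /[a-z]+/ (identifiers)
Input: '- foo val 203 286'
Scanning for matches:
  Match 1: 'foo'
  Match 2: 'val'
Total matches: 2

2


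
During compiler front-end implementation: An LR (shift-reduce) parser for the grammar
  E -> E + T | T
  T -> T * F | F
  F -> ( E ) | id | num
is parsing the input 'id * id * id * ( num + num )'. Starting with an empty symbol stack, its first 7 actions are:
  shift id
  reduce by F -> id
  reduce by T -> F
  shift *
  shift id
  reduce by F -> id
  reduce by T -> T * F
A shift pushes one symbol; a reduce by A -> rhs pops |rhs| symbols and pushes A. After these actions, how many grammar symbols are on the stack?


Tracking the symbol stack through each action:
  Action 1: shift 'id' : push -> stack = [id] (size 1)
  Action 2: reduce by F -> id : pop 1, push F -> stack = [F] (size 1)
  Action 3: reduce by T -> F : pop 1, push T -> stack = [T] (size 1)
  Action 4: shift '*' : push -> stack = [T, *] (size 2)
  Action 5: shift 'id' : push -> stack = [T, *, id] (size 3)
  Action 6: reduce by F -> id : pop 1, push F -> stack = [T, *, F] (size 3)
  Action 7: reduce by T -> T * F : pop 3, push T -> stack = [T] (size 1)
Final stack size: 1

1
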